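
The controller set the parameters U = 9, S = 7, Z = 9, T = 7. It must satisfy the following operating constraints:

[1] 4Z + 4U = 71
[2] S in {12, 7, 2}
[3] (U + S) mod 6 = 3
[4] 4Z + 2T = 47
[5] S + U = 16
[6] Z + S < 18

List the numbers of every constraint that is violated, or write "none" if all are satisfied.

Constraints 1, 3, 4 do not hold.

[1] 4Z + 4U = 4(9) + 4(9) = 72, not 71 — violated.
[2] S = 7 is in {12, 7, 2} — OK.
[3] U + S = 16; 16 mod 6 = 4, not 3 — violated.
[4] 4Z + 2T = 4(9) + 2(7) = 50, not 47 — violated.
[5] S + U = 7 + 9 = 16 — OK.
[6] Z + S = 9 + 7 = 16; 16 < 18 — OK.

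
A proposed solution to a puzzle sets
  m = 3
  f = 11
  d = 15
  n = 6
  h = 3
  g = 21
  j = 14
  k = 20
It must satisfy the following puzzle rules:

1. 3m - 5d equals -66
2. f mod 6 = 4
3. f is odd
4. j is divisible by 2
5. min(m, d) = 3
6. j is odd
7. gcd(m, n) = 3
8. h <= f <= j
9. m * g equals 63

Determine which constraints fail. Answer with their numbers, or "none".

1. 3m - 5d = 3(3) - 5(15) = -66 — holds.
2. 11 mod 6 = 5, not 4 — does not hold.
3. f = 11 is odd — holds.
4. 14 / 2 = 7, so 2 divides 14 — holds.
5. min(3, 15) = 3 — holds.
6. j = 14 is even — does not hold.
7. gcd(3, 6) = 3 — holds.
8. values 3 <= 11 <= 14 — holds.
9. m * g = 3 * 21 = 63 — holds.

Constraints 2 and 6 do not hold.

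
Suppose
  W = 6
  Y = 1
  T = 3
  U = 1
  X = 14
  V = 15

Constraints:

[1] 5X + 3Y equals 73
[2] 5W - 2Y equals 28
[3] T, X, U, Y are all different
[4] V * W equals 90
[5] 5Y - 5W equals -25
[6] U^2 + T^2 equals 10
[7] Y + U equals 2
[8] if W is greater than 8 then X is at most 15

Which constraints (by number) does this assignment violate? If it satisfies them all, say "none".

Violated: 3.

[1] 5X + 3Y = 5(14) + 3(1) = 73  ✔
[2] 5W - 2Y = 5(6) - 2(1) = 28  ✔
[3] U = Y = 1, not all different  ✘
[4] V * W = 15 * 6 = 90  ✔
[5] 5Y - 5W = 5(1) - 5(6) = -25  ✔
[6] U^2 + T^2 = 1^2 + 3^2 = 1 + 9 = 10  ✔
[7] Y + U = 1 + 1 = 2  ✔
[8] W = 6, not > 8; antecedent false, conditional vacuously true  ✔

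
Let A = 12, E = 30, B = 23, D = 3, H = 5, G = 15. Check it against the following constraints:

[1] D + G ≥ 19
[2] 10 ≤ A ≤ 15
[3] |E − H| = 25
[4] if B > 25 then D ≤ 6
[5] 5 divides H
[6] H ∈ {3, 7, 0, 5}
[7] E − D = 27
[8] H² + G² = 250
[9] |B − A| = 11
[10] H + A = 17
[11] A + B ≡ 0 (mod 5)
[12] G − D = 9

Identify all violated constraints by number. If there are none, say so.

[1] D + G = 3 + 15 = 18; 18 < 19, bound 19 not met  no
[2] A = 12 lies in [10, 15]  yes
[3] |30 − 5| = 25  yes
[4] B = 23, not > 25; antecedent false, conditional vacuously true  yes
[5] 5 / 5 = 1, so 5 divides 5  yes
[6] H = 5 is in {3, 7, 0, 5}  yes
[7] E − D = 30 − 3 = 27  yes
[8] H² + G² = 5² + 15² = 25 + 225 = 250  yes
[9] |23 − 12| = 11  yes
[10] H + A = 5 + 12 = 17  yes
[11] A + B = 35; 35 mod 5 = 0  yes
[12] G − D = 15 − 3 = 12, not 9  no

The assignment fails constraints 1 and 12.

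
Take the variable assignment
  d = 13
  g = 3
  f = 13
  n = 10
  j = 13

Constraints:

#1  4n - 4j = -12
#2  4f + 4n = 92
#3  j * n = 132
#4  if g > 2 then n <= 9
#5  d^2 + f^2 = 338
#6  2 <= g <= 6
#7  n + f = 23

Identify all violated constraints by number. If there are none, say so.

#1 4n - 4j = 4(10) - 4(13) = -12 — holds.
#2 4f + 4n = 4(13) + 4(10) = 92 — holds.
#3 j * n = 13 * 10 = 130, not 132 — fails.
#4 g = 3 > 2, so we need n ≤ 9; but n = 10 > 9 — fails.
#5 d^2 + f^2 = 13^2 + 13^2 = 169 + 169 = 338 — holds.
#6 g = 3 lies in [2, 6] — holds.
#7 n + f = 10 + 13 = 23 — holds.

No — constraints 3 and 4 are not satisfied.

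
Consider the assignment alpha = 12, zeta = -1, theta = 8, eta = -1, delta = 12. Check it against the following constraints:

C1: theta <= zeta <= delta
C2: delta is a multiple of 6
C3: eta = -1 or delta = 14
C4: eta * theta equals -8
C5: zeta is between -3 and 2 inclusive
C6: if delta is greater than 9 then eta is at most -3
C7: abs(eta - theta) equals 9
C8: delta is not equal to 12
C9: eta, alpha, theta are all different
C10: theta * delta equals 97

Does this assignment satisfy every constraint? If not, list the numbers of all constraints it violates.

No — constraints 1, 6, 8, 10 are not satisfied.

C1: values 8, -1, 12; theta = 8 is not <= zeta = -1 — violated.
C2: 12 / 6 = 2, so 6 divides 12 — satisfied.
C3: eta = -1 = -1 (first disjunct) — satisfied.
C4: eta * theta = -1 * 8 = -8 — satisfied.
C5: zeta = -1 lies in [-3, 2] — satisfied.
C6: delta = 12 > 9, so we need eta ≤ -3; but eta = -1 > -3 — violated.
C7: abs(-1 - 8) = 9 — satisfied.
C8: delta = 12, but 12 is required to differ — violated.
C9: values -1, 12, 8 are pairwise distinct — satisfied.
C10: theta * delta = 8 * 12 = 96, not 97 — violated.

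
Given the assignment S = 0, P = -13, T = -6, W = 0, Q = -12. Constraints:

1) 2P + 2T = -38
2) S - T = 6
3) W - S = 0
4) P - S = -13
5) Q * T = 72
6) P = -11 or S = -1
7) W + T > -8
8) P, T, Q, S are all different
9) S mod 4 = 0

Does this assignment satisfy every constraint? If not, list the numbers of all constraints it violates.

Constraint 6 is violated.

1) 2P + 2T = 2(-13) + 2(-6) = -38 — OK.
2) S - T = 0 - (-6) = 6 — OK.
3) W - S = 0 - 0 = 0 — OK.
4) P - S = -13 - 0 = -13 — OK.
5) Q * T = -12 * (-6) = 72 — OK.
6) P = -13 ≠ -11 and S = 0 ≠ -1; both disjuncts false — violated.
7) W + T = 0 + (-6) = -6; -6 > -8 — OK.
8) values -13, -6, -12, 0 are pairwise distinct — OK.
9) 0 mod 4 = 0 — OK.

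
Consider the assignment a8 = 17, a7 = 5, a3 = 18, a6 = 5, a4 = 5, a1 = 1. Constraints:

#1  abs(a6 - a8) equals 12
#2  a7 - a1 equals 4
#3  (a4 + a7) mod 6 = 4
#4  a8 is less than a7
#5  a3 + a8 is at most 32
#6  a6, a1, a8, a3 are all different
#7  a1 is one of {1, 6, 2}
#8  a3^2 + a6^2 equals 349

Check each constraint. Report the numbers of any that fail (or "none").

#1 abs(5 - 17) = 12  ✓
#2 a7 - a1 = 5 - 1 = 4  ✓
#3 a4 + a7 = 10; 10 mod 6 = 4  ✓
#4 a8 = 17, a7 = 5; 17 ≥ 5 (want <)  ✗
#5 a3 + a8 = 18 + 17 = 35; 35 > 32, bound 32 not met  ✗
#6 values 5, 1, 17, 18 are pairwise distinct  ✓
#7 a1 = 1 is in {1, 6, 2}  ✓
#8 a3^2 + a6^2 = 18^2 + 5^2 = 324 + 25 = 349  ✓

Constraints 4, 5 are violated.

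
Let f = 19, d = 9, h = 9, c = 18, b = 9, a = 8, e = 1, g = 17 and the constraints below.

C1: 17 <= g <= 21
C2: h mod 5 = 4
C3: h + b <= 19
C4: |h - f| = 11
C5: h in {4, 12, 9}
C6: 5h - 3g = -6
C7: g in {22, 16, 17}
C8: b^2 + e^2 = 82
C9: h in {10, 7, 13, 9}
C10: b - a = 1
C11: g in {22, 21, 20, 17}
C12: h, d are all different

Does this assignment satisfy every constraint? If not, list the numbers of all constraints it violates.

Violated: 4 and 12.

C1: g = 17 lies in [17, 21] — satisfied.
C2: 9 mod 5 = 4 — satisfied.
C3: h + b = 9 + 9 = 18; 18 ≤ 19 — satisfied.
C4: |9 - 19| = 10, not 11 — violated.
C5: h = 9 is in {4, 12, 9} — satisfied.
C6: 5h - 3g = 5(9) - 3(17) = -6 — satisfied.
C7: g = 17 is in {22, 16, 17} — satisfied.
C8: b^2 + e^2 = 9^2 + 1^2 = 81 + 1 = 82 — satisfied.
C9: h = 9 is in {10, 7, 13, 9} — satisfied.
C10: b - a = 9 - 8 = 1 — satisfied.
C11: g = 17 is in {22, 21, 20, 17} — satisfied.
C12: h = d = 9, not all different — violated.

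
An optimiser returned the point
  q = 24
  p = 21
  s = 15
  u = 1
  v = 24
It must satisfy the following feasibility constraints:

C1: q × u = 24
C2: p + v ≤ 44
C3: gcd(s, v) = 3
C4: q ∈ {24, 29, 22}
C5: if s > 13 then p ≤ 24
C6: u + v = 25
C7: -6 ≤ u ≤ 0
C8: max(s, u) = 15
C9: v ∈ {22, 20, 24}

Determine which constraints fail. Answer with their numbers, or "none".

C1: q × u = 24 × 1 = 24  holds
C2: p + v = 21 + 24 = 45; 45 > 44, bound 44 not met  fails
C3: gcd(15, 24) = 3  holds
C4: q = 24 is in {24, 29, 22}  holds
C5: s = 15 > 13, so we need p ≤ 24; p = 21 ≤ 24  holds
C6: u + v = 1 + 24 = 25  holds
C7: u = 1 is outside [-6, 0]  fails
C8: max(15, 1) = 15  holds
C9: v = 24 is in {22, 20, 24}  holds

Violated: 2, 7.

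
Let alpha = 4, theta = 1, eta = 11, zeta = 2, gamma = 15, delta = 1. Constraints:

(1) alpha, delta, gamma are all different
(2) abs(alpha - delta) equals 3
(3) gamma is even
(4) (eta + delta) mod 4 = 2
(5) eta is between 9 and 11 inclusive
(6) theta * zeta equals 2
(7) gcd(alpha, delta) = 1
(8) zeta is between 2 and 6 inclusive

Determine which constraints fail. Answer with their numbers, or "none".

(1) values 4, 1, 15 are pairwise distinct  yes
(2) abs(4 - 1) = 3  yes
(3) gamma = 15 is odd  no
(4) eta + delta = 12; 12 mod 4 = 0, not 2  no
(5) eta = 11 lies in [9, 11]  yes
(6) theta * zeta = 1 * 2 = 2  yes
(7) gcd(4, 1) = 1  yes
(8) zeta = 2 lies in [2, 6]  yes

Constraints 3, 4 are violated.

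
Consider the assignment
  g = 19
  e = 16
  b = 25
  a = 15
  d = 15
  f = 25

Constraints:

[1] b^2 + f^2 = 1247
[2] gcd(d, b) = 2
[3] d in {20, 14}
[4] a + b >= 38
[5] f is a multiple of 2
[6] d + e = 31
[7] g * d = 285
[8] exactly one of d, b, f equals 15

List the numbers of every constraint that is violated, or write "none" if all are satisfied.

[1] b^2 + f^2 = 25^2 + 25^2 = 625 + 625 = 1250, not 1247  false
[2] gcd(15, 25) = 5, not 2  false
[3] d = 15 is not in {20, 14}  false
[4] a + b = 15 + 25 = 40; 40 ≥ 38  true
[5] 25 = 2*12 + 1, so 2 does not divide 25  false
[6] d + e = 15 + 16 = 31  true
[7] g * d = 19 * 15 = 285  true
[8] d=15, b=25, f=25; 1 of them equals 15  true

Constraints 1, 2, 3, and 5 are violated.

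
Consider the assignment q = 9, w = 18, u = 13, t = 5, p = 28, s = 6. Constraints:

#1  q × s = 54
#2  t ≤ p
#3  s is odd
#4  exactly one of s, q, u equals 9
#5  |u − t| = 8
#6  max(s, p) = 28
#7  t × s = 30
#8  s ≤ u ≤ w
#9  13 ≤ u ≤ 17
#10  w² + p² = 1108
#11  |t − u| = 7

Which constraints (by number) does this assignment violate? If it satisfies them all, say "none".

#1 q × s = 9 × 6 = 54  yes
#2 t = 5, p = 28; 5 ≤ 28  yes
#3 s = 6 is even  no
#4 s=6, q=9, u=13; 1 of them equals 9  yes
#5 |13 − 5| = 8  yes
#6 max(6, 28) = 28  yes
#7 t × s = 5 × 6 = 30  yes
#8 values 6 ≤ 13 ≤ 18  yes
#9 u = 13 lies in [13, 17]  yes
#10 w² + p² = 18² + 28² = 324 + 784 = 1108  yes
#11 |5 − 13| = 8, not 7  no

The assignment fails constraints 3 and 11.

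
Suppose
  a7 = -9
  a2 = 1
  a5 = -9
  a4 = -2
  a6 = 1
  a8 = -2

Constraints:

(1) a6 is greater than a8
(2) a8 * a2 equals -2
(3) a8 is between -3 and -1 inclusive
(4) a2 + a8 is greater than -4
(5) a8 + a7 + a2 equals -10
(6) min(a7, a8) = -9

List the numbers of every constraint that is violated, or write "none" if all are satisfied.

None — every constraint holds.

(1) a6 = 1, a8 = -2; 1 > -2  OK
(2) a8 * a2 = -2 * 1 = -2  OK
(3) a8 = -2 lies in [-3, -1]  OK
(4) a2 + a8 = 1 + (-2) = -1; -1 > -4  OK
(5) a8 + a7 + a2 = -2 + (-9) + 1 = -10  OK
(6) min(-9, -2) = -9  OK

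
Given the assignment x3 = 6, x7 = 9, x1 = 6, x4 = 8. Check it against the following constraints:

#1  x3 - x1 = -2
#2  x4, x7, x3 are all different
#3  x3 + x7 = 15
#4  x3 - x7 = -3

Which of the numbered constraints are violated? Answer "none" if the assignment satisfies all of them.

Constraint 1 is violated.

#1 x3 - x1 = 6 - 6 = 0, not -2  no
#2 values 8, 9, 6 are pairwise distinct  yes
#3 x3 + x7 = 6 + 9 = 15  yes
#4 x3 - x7 = 6 - 9 = -3  yes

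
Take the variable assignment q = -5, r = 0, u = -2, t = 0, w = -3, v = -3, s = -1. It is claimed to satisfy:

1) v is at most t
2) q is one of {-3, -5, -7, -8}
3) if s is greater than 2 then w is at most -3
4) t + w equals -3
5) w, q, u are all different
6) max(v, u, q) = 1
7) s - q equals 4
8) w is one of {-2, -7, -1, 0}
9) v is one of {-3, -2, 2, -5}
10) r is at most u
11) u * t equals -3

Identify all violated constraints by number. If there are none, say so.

1) v = -3, t = 0; -3 ≤ 0 — holds.
2) q = -5 is in {-3, -5, -7, -8} — holds.
3) s = -1, not > 2; antecedent false, conditional vacuously true — holds.
4) t + w = 0 + (-3) = -3 — holds.
5) values -3, -5, -2 are pairwise distinct — holds.
6) max(-3, -2, -5) = -2, not 1 — fails.
7) s - q = -1 - (-5) = 4 — holds.
8) w = -3 is not in {-2, -7, -1, 0} — fails.
9) v = -3 is in {-3, -2, 2, -5} — holds.
10) r = 0, u = -2; 0 > -2 (want ≤) — fails.
11) u * t = -2 * 0 = 0, not -3 — fails.

Violated: 6, 8, 10, 11.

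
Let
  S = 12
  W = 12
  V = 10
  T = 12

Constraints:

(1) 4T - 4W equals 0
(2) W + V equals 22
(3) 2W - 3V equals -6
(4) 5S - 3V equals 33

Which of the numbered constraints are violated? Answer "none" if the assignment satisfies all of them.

Constraint 4 is violated.

(1) 4T - 4W = 4(12) - 4(12) = 0  OK
(2) W + V = 12 + 10 = 22  OK
(3) 2W - 3V = 2(12) - 3(10) = -6  OK
(4) 5S - 3V = 5(12) - 3(10) = 30, not 33  FAIL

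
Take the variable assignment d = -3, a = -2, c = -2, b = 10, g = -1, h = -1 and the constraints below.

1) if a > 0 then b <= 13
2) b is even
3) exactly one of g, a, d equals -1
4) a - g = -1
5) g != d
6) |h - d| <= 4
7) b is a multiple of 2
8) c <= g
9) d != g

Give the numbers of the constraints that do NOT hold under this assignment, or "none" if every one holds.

None — every constraint holds.

1) a = -2, not > 0; antecedent false, conditional vacuously true — holds.
2) b = 10 is even — holds.
3) g=-1, a=-2, d=-3; 1 of them equals -1 — holds.
4) a - g = -2 - (-1) = -1 — holds.
5) g = -1, d = -3; distinct — holds.
6) |-1 - (-3)| = 2; 2 ≤ 4 — holds.
7) 10 / 2 = 5, so 2 divides 10 — holds.
8) c = -2, g = -1; -2 ≤ -1 — holds.
9) d = -3, g = -1; distinct — holds.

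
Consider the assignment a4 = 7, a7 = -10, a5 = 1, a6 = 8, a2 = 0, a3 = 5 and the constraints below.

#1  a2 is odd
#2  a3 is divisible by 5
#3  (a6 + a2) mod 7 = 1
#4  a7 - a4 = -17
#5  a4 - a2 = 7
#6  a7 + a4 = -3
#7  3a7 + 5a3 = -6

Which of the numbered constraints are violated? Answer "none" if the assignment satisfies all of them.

#1 a2 = 0 is even  ✘
#2 5 / 5 = 1, so 5 divides 5  ✔
#3 a6 + a2 = 8; 8 mod 7 = 1  ✔
#4 a7 - a4 = -10 - 7 = -17  ✔
#5 a4 - a2 = 7 - 0 = 7  ✔
#6 a7 + a4 = -10 + 7 = -3  ✔
#7 3a7 + 5a3 = 3(-10) + 5(5) = -5, not -6  ✘

No — constraints 1 and 7 are not satisfied.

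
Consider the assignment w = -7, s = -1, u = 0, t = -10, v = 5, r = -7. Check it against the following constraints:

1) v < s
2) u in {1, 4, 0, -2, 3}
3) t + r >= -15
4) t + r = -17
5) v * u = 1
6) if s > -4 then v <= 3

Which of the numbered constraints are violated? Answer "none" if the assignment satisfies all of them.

No — constraints 1, 3, 5, and 6 are not satisfied.

1) v = 5, s = -1; 5 ≥ -1 (want <) — fails.
2) u = 0 is in {1, 4, 0, -2, 3} — holds.
3) t + r = -10 + (-7) = -17; -17 < -15, bound -15 not met — fails.
4) t + r = -10 + (-7) = -17 — holds.
5) v * u = 5 * 0 = 0, not 1 — fails.
6) s = -1 > -4, so we need v ≤ 3; but v = 5 > 3 — fails.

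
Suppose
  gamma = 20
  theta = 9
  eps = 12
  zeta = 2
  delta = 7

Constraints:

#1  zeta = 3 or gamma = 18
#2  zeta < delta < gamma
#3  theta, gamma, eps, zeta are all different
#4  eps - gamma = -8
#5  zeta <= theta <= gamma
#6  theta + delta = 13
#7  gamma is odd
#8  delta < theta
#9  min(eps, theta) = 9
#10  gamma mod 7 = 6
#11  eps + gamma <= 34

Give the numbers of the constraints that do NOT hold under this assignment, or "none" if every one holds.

#1 zeta = 2 ≠ 3 and gamma = 20 ≠ 18; both disjuncts false  FAIL
#2 values 2 < 7 < 20  OK
#3 values 9, 20, 12, 2 are pairwise distinct  OK
#4 eps - gamma = 12 - 20 = -8  OK
#5 values 2 <= 9 <= 20  OK
#6 theta + delta = 9 + 7 = 16, not 13  FAIL
#7 gamma = 20 is even  FAIL
#8 delta = 7, theta = 9; 7 < 9  OK
#9 min(12, 9) = 9  OK
#10 20 mod 7 = 6  OK
#11 eps + gamma = 12 + 20 = 32; 32 ≤ 34  OK

No — constraints 1, 6, and 7 are not satisfied.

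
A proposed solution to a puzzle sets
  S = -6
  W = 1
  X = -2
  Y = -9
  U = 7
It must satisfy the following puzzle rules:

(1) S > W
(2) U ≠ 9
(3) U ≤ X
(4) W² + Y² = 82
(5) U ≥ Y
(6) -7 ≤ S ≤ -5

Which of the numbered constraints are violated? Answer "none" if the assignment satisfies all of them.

No — constraints 1 and 3 are not satisfied.

(1) S = -6, W = 1; -6 ≤ 1 (want >)  no
(2) U = 7, and 7 ≠ 9  yes
(3) U = 7, X = -2; 7 > -2 (want ≤)  no
(4) W² + Y² = 1² + (-9)² = 1 + 81 = 82  yes
(5) U = 7, Y = -9; 7 ≥ -9  yes
(6) S = -6 lies in [-7, -5]  yes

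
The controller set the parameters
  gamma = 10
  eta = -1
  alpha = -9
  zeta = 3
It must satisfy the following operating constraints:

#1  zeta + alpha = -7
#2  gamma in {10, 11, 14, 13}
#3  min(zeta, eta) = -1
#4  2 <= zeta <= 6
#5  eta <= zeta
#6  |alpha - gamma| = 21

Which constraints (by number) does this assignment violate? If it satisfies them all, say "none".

#1 zeta + alpha = 3 + (-9) = -6, not -7  FAIL
#2 gamma = 10 is in {10, 11, 14, 13}  OK
#3 min(3, -1) = -1  OK
#4 zeta = 3 lies in [2, 6]  OK
#5 eta = -1, zeta = 3; -1 ≤ 3  OK
#6 |-9 - 10| = 19, not 21  FAIL

Constraints 1 and 6 do not hold.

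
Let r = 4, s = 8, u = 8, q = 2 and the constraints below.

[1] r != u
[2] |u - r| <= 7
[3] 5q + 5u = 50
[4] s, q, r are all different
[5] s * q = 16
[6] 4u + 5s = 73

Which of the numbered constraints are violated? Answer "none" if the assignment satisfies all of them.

[1] r = 4, u = 8; distinct  ✔
[2] |8 - 4| = 4; 4 ≤ 7  ✔
[3] 5q + 5u = 5(2) + 5(8) = 50  ✔
[4] values 8, 2, 4 are pairwise distinct  ✔
[5] s * q = 8 * 2 = 16  ✔
[6] 4u + 5s = 4(8) + 5(8) = 72, not 73  ✘

No — constraint 6 is not satisfied.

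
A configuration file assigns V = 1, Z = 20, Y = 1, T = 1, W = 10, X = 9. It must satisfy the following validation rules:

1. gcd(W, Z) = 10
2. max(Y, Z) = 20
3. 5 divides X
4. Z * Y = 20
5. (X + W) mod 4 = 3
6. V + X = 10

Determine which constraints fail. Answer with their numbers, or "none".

No — constraint 3 is not satisfied.

1. gcd(10, 20) = 10 — OK.
2. max(1, 20) = 20 — OK.
3. 9 = 5*1 + 4, so 5 does not divide 9 — violated.
4. Z * Y = 20 * 1 = 20 — OK.
5. X + W = 19; 19 mod 4 = 3 — OK.
6. V + X = 1 + 9 = 10 — OK.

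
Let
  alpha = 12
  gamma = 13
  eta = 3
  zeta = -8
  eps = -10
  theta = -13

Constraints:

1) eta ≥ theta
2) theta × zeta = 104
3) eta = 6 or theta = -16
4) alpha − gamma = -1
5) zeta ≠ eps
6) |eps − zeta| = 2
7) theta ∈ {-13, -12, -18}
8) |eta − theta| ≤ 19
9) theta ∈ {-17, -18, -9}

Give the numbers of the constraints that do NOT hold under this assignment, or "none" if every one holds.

1) eta = 3, theta = -13; 3 ≥ -13 — satisfied.
2) theta × zeta = -13 × (-8) = 104 — satisfied.
3) eta = 3 ≠ 6 and theta = -13 ≠ -16; both disjuncts false — violated.
4) alpha − gamma = 12 − 13 = -1 — satisfied.
5) zeta = -8, eps = -10; distinct — satisfied.
6) |-10 − (-8)| = 2 — satisfied.
7) theta = -13 is in {-13, -12, -18} — satisfied.
8) |3 − (-13)| = 16; 16 ≤ 19 — satisfied.
9) theta = -13 is not in {-17, -18, -9} — violated.

The assignment fails constraints 3 and 9.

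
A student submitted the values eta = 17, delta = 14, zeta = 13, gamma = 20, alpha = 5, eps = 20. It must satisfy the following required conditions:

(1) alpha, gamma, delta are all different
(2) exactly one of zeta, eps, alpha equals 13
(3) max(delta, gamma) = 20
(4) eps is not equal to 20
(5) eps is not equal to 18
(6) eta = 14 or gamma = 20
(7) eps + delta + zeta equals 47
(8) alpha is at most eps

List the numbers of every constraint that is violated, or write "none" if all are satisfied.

Constraint 4 does not hold.

(1) values 5, 20, 14 are pairwise distinct  OK
(2) zeta=13, eps=20, alpha=5; 1 of them equals 13  OK
(3) max(14, 20) = 20  OK
(4) eps = 20, but 20 is required to differ  FAIL
(5) eps = 20, and 20 ≠ 18  OK
(6) eta = 17 ≠ 14, but gamma = 20 = 20 (second disjunct)  OK
(7) eps + delta + zeta = 20 + 14 + 13 = 47  OK
(8) alpha = 5, eps = 20; 5 ≤ 20  OK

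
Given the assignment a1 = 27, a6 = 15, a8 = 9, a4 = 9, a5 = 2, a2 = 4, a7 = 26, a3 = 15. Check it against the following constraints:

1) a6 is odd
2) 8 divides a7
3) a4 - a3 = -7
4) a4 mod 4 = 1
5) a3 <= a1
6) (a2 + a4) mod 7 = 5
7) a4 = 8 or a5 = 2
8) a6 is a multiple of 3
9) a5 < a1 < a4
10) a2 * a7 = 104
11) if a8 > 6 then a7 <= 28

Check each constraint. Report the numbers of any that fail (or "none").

1) a6 = 15 is odd — holds.
2) 26 = 8*3 + 2, so 8 does not divide 26 — fails.
3) a4 - a3 = 9 - 15 = -6, not -7 — fails.
4) 9 mod 4 = 1 — holds.
5) a3 = 15, a1 = 27; 15 ≤ 27 — holds.
6) a2 + a4 = 13; 13 mod 7 = 6, not 5 — fails.
7) a4 = 9 ≠ 8, but a5 = 2 = 2 (second disjunct) — holds.
8) 15 / 3 = 5, so 3 divides 15 — holds.
9) values 2, 27, 9; a1 = 27 is not < a4 = 9 — fails.
10) a2 * a7 = 4 * 26 = 104 — holds.
11) a8 = 9 > 6, so we need a7 ≤ 28; a7 = 26 ≤ 28 — holds.

Violated: 2, 3, 6, and 9.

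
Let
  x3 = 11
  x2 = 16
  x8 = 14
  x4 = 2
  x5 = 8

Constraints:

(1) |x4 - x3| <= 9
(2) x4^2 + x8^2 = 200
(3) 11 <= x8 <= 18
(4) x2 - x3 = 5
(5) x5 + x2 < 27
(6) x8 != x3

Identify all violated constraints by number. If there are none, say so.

(1) |2 - 11| = 9; 9 ≤ 9  OK
(2) x4^2 + x8^2 = 2^2 + 14^2 = 4 + 196 = 200  OK
(3) x8 = 14 lies in [11, 18]  OK
(4) x2 - x3 = 16 - 11 = 5  OK
(5) x5 + x2 = 8 + 16 = 24; 24 < 27  OK
(6) x8 = 14, x3 = 11; distinct  OK

The assignment satisfies every constraint.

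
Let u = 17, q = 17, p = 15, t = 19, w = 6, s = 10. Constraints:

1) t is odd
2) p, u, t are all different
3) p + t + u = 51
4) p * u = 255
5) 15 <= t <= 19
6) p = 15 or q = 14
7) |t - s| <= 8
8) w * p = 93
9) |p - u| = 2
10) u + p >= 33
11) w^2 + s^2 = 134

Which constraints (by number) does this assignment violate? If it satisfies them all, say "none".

No — constraints 7, 8, 10, 11 are not satisfied.

1) t = 19 is odd  true
2) values 15, 17, 19 are pairwise distinct  true
3) p + t + u = 15 + 19 + 17 = 51  true
4) p * u = 15 * 17 = 255  true
5) t = 19 lies in [15, 19]  true
6) p = 15 = 15 (first disjunct)  true
7) |19 - 10| = 9; 9 > 8, exceeds bound 8  false
8) w * p = 6 * 15 = 90, not 93  false
9) |15 - 17| = 2  true
10) u + p = 17 + 15 = 32; 32 < 33, bound 33 not met  false
11) w^2 + s^2 = 6^2 + 10^2 = 36 + 100 = 136, not 134  false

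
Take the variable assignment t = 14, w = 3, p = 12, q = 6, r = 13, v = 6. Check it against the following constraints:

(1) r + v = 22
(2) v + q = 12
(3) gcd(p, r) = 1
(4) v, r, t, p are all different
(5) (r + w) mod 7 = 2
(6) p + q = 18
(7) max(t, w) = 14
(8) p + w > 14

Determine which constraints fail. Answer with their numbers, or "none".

(1) r + v = 13 + 6 = 19, not 22 — does not hold.
(2) v + q = 6 + 6 = 12 — holds.
(3) gcd(12, 13) = 1 — holds.
(4) values 6, 13, 14, 12 are pairwise distinct — holds.
(5) r + w = 16; 16 mod 7 = 2 — holds.
(6) p + q = 12 + 6 = 18 — holds.
(7) max(14, 3) = 14 — holds.
(8) p + w = 12 + 3 = 15; 15 > 14 — holds.

Violated: 1.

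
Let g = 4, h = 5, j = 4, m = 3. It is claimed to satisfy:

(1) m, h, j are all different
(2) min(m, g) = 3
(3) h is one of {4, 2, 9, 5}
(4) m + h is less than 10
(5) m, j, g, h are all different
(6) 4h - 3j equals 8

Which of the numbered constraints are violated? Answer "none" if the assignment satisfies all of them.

(1) values 3, 5, 4 are pairwise distinct — satisfied.
(2) min(3, 4) = 3 — satisfied.
(3) h = 5 is in {4, 2, 9, 5} — satisfied.
(4) m + h = 3 + 5 = 8; 8 < 10 — satisfied.
(5) j = g = 4, not all different — violated.
(6) 4h - 3j = 4(5) - 3(4) = 8 — satisfied.

Constraint 5 is violated.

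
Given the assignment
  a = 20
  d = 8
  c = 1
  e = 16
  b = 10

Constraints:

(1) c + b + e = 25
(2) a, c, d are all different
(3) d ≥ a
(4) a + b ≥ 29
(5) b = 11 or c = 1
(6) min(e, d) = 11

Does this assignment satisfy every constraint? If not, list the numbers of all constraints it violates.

Constraints 1, 3, and 6 are violated.

(1) c + b + e = 1 + 10 + 16 = 27, not 25  fails
(2) values 20, 1, 8 are pairwise distinct  holds
(3) d = 8, a = 20; 8 < 20 (want ≥)  fails
(4) a + b = 20 + 10 = 30; 30 ≥ 29  holds
(5) b = 10 ≠ 11, but c = 1 = 1 (second disjunct)  holds
(6) min(16, 8) = 8, not 11  fails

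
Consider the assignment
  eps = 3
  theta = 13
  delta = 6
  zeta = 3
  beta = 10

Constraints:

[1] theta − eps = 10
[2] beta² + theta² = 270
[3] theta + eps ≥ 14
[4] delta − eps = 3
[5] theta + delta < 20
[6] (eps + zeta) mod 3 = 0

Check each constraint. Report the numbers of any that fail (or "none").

[1] theta − eps = 13 − 3 = 10 — holds.
[2] beta² + theta² = 10² + 13² = 100 + 169 = 269, not 270 — fails.
[3] theta + eps = 13 + 3 = 16; 16 ≥ 14 — holds.
[4] delta − eps = 6 − 3 = 3 — holds.
[5] theta + delta = 13 + 6 = 19; 19 < 20 — holds.
[6] eps + zeta = 6; 6 mod 3 = 0 — holds.

No — constraint 2 is not satisfied.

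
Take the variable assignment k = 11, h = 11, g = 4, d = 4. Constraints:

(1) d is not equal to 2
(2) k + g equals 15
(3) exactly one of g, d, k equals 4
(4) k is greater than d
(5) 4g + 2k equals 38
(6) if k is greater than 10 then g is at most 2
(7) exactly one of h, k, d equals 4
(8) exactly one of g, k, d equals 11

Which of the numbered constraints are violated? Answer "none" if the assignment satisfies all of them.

Constraints 3 and 6 do not hold.

(1) d = 4, and 4 ≠ 2 — holds.
(2) k + g = 11 + 4 = 15 — holds.
(3) g=4, d=4, k=11; 2 of them equal 4, not exactly one — does not hold.
(4) k = 11, d = 4; 11 > 4 — holds.
(5) 4g + 2k = 4(4) + 2(11) = 38 — holds.
(6) k = 11 > 10, so we need g ≤ 2; but g = 4 > 2 — does not hold.
(7) h=11, k=11, d=4; 1 of them equals 4 — holds.
(8) g=4, k=11, d=4; 1 of them equals 11 — holds.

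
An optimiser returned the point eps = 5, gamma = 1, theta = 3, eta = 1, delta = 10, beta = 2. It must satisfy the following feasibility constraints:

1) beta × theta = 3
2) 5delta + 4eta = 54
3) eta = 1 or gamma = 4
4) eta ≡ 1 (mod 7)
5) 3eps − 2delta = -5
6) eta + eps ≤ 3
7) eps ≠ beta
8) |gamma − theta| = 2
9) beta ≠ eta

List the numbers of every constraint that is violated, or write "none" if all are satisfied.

No — constraints 1, 6 are not satisfied.

1) beta × theta = 2 × 3 = 6, not 3 — does not hold.
2) 5delta + 4eta = 5(10) + 4(1) = 54 — holds.
3) eta = 1 = 1 (first disjunct) — holds.
4) 1 mod 7 = 1 — holds.
5) 3eps − 2delta = 3(5) − 2(10) = -5 — holds.
6) eta + eps = 1 + 5 = 6; 6 > 3, bound 3 not met — does not hold.
7) eps = 5, beta = 2; distinct — holds.
8) |1 − 3| = 2 — holds.
9) beta = 2, eta = 1; distinct — holds.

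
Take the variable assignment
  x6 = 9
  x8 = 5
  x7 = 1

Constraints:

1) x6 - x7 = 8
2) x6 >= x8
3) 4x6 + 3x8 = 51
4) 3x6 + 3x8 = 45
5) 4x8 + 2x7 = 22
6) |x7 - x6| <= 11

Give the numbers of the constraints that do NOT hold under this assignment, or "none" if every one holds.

1) x6 - x7 = 9 - 1 = 8  true
2) x6 = 9, x8 = 5; 9 ≥ 5  true
3) 4x6 + 3x8 = 4(9) + 3(5) = 51  true
4) 3x6 + 3x8 = 3(9) + 3(5) = 42, not 45  false
5) 4x8 + 2x7 = 4(5) + 2(1) = 22  true
6) |1 - 9| = 8; 8 ≤ 11  true

Constraint 4 is violated.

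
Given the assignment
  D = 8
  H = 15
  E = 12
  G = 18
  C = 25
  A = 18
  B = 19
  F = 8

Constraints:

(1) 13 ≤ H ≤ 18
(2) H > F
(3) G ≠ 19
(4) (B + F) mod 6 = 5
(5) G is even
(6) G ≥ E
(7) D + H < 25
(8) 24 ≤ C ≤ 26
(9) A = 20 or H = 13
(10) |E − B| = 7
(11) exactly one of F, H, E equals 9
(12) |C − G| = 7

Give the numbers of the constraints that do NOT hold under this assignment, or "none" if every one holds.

(1) H = 15 lies in [13, 18]  true
(2) H = 15, F = 8; 15 > 8  true
(3) G = 18, and 18 ≠ 19  true
(4) B + F = 27; 27 mod 6 = 3, not 5  false
(5) G = 18 is even  true
(6) G = 18, E = 12; 18 ≥ 12  true
(7) D + H = 8 + 15 = 23; 23 < 25  true
(8) C = 25 lies in [24, 26]  true
(9) A = 18 ≠ 20 and H = 15 ≠ 13; both disjuncts false  false
(10) |12 − 19| = 7  true
(11) F=8, H=15, E=12; 0 of them equal 9, not exactly one  false
(12) |25 − 18| = 7  true

No — constraints 4, 9, 11 are not satisfied.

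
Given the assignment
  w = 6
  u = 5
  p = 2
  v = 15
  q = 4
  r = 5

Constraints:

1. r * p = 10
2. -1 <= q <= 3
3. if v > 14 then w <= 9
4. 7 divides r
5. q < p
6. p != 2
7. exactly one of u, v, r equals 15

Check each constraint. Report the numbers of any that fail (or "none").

The assignment fails constraints 2, 4, 5, and 6.

1. r * p = 5 * 2 = 10  ✔
2. q = 4 is outside [-1, 3]  ✘
3. v = 15 > 14, so we need w ≤ 9; w = 6 ≤ 9  ✔
4. 5 = 7*0 + 5, so 7 does not divide 5  ✘
5. q = 4, p = 2; 4 ≥ 2 (want <)  ✘
6. p = 2, but 2 is required to differ  ✘
7. u=5, v=15, r=5; 1 of them equals 15  ✔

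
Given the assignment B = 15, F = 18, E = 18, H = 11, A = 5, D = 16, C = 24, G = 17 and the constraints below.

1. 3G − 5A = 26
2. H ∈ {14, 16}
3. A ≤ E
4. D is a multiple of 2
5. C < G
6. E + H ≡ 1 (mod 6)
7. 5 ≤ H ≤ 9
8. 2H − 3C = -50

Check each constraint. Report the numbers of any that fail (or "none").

1. 3G − 5A = 3(17) − 5(5) = 26 — holds.
2. H = 11 is not in {14, 16} — does not hold.
3. A = 5, E = 18; 5 ≤ 18 — holds.
4. 16 / 2 = 8, so 2 divides 16 — holds.
5. C = 24, G = 17; 24 ≥ 17 (want <) — does not hold.
6. E + H = 29; 29 mod 6 = 5, not 1 — does not hold.
7. H = 11 is outside [5, 9] — does not hold.
8. 2H − 3C = 2(11) − 3(24) = -50 — holds.

Constraints 2, 5, 6, and 7 are violated.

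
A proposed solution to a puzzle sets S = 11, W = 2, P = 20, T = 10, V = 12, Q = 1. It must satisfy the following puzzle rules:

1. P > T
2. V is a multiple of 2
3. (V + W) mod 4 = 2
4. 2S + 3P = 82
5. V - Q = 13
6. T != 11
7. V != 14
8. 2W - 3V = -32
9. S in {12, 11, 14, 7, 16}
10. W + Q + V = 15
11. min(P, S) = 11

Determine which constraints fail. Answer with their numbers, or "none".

No — constraint 5 is not satisfied.

1. P = 20, T = 10; 20 > 10 — holds.
2. 12 / 2 = 6, so 2 divides 12 — holds.
3. V + W = 14; 14 mod 4 = 2 — holds.
4. 2S + 3P = 2(11) + 3(20) = 82 — holds.
5. V - Q = 12 - 1 = 11, not 13 — does not hold.
6. T = 10, and 10 ≠ 11 — holds.
7. V = 12, and 12 ≠ 14 — holds.
8. 2W - 3V = 2(2) - 3(12) = -32 — holds.
9. S = 11 is in {12, 11, 14, 7, 16} — holds.
10. W + Q + V = 2 + 1 + 12 = 15 — holds.
11. min(20, 11) = 11 — holds.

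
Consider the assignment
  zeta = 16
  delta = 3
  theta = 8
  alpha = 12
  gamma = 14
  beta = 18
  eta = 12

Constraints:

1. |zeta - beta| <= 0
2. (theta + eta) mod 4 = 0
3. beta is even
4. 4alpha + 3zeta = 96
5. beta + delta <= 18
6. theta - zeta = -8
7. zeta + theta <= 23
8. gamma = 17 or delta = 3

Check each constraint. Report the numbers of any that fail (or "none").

Constraints 1, 5, 7 do not hold.

1. |16 - 18| = 2; 2 > 0, exceeds bound 0 — fails.
2. theta + eta = 20; 20 mod 4 = 0 — holds.
3. beta = 18 is even — holds.
4. 4alpha + 3zeta = 4(12) + 3(16) = 96 — holds.
5. beta + delta = 18 + 3 = 21; 21 > 18, bound 18 not met — fails.
6. theta - zeta = 8 - 16 = -8 — holds.
7. zeta + theta = 16 + 8 = 24; 24 > 23, bound 23 not met — fails.
8. gamma = 14 ≠ 17, but delta = 3 = 3 (second disjunct) — holds.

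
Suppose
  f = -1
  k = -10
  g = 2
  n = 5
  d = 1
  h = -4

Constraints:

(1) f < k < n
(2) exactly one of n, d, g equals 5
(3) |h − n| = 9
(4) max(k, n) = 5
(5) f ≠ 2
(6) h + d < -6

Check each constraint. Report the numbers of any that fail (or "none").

The assignment fails constraints 1 and 6.

(1) values -1, -10, 5; f = -1 is not < k = -10 — fails.
(2) n=5, d=1, g=2; 1 of them equals 5 — holds.
(3) |-4 − 5| = 9 — holds.
(4) max(-10, 5) = 5 — holds.
(5) f = -1, and -1 ≠ 2 — holds.
(6) h + d = -4 + 1 = -3; -3 ≥ -6, bound -6 not met — fails.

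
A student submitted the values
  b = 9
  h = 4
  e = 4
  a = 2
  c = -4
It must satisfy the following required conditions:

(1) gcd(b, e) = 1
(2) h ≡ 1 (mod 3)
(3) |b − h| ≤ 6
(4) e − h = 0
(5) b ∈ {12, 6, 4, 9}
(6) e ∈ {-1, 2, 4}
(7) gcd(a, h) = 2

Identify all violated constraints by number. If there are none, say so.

(1) gcd(9, 4) = 1 — OK.
(2) 4 mod 3 = 1 — OK.
(3) |9 − 4| = 5; 5 ≤ 6 — OK.
(4) e − h = 4 − 4 = 0 — OK.
(5) b = 9 is in {12, 6, 4, 9} — OK.
(6) e = 4 is in {-1, 2, 4} — OK.
(7) gcd(2, 4) = 2 — OK.

All constraints are satisfied.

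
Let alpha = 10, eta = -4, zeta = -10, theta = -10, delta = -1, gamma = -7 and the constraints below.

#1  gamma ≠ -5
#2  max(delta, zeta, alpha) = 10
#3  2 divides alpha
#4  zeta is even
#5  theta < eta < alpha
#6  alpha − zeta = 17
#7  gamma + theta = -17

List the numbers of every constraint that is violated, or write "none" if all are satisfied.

Constraint 6 does not hold.

#1 gamma = -7, and -7 ≠ -5  holds
#2 max(-1, -10, 10) = 10  holds
#3 10 / 2 = 5, so 2 divides 10  holds
#4 zeta = -10 is even  holds
#5 values -10 < -4 < 10  holds
#6 alpha − zeta = 10 − (-10) = 20, not 17  fails
#7 gamma + theta = -7 + (-10) = -17  holds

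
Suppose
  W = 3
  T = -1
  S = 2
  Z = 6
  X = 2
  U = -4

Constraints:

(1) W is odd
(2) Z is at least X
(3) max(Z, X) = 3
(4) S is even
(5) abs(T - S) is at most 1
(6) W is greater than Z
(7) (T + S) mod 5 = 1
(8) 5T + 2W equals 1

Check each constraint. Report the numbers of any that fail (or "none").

Constraints 3, 5, and 6 are violated.

(1) W = 3 is odd  ✔
(2) Z = 6, X = 2; 6 ≥ 2  ✔
(3) max(6, 2) = 6, not 3  ✘
(4) S = 2 is even  ✔
(5) abs(-1 - 2) = 3; 3 > 1, exceeds bound 1  ✘
(6) W = 3, Z = 6; 3 ≤ 6 (want >)  ✘
(7) T + S = 1; 1 mod 5 = 1  ✔
(8) 5T + 2W = 5(-1) + 2(3) = 1  ✔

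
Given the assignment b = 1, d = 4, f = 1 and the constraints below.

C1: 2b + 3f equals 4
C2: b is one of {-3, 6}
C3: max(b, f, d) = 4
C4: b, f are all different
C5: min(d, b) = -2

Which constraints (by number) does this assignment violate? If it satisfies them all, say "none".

C1: 2b + 3f = 2(1) + 3(1) = 5, not 4  ✗
C2: b = 1 is not in {-3, 6}  ✗
C3: max(1, 1, 4) = 4  ✓
C4: b = f = 1, not all different  ✗
C5: min(4, 1) = 1, not -2  ✗

The assignment fails constraints 1, 2, 4, and 5.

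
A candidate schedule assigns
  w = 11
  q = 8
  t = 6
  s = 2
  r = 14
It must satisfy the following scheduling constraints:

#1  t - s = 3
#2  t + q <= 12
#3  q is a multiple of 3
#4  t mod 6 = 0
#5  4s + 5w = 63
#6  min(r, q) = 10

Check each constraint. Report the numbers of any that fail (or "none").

No — constraints 1, 2, 3, and 6 are not satisfied.

#1 t - s = 6 - 2 = 4, not 3  no
#2 t + q = 6 + 8 = 14; 14 > 12, bound 12 not met  no
#3 8 = 3*2 + 2, so 3 does not divide 8  no
#4 6 mod 6 = 0  yes
#5 4s + 5w = 4(2) + 5(11) = 63  yes
#6 min(14, 8) = 8, not 10  no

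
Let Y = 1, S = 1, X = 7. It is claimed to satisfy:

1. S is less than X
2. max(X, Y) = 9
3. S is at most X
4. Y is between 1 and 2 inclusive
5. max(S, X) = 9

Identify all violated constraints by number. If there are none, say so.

1. S = 1, X = 7; 1 < 7  true
2. max(7, 1) = 7, not 9  false
3. S = 1, X = 7; 1 ≤ 7  true
4. Y = 1 lies in [1, 2]  true
5. max(1, 7) = 7, not 9  false

Constraints 2, 5 do not hold.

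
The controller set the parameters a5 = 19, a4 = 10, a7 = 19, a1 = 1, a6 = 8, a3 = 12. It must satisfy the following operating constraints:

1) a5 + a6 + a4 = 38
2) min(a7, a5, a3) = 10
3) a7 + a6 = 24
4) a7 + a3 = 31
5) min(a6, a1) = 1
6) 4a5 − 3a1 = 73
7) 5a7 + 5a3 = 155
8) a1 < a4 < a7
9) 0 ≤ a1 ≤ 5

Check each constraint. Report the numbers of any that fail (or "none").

Constraints 1, 2, 3 do not hold.

1) a5 + a6 + a4 = 19 + 8 + 10 = 37, not 38  fails
2) min(19, 19, 12) = 12, not 10  fails
3) a7 + a6 = 19 + 8 = 27, not 24  fails
4) a7 + a3 = 19 + 12 = 31  holds
5) min(8, 1) = 1  holds
6) 4a5 − 3a1 = 4(19) − 3(1) = 73  holds
7) 5a7 + 5a3 = 5(19) + 5(12) = 155  holds
8) values 1 < 10 < 19  holds
9) a1 = 1 lies in [0, 5]  holds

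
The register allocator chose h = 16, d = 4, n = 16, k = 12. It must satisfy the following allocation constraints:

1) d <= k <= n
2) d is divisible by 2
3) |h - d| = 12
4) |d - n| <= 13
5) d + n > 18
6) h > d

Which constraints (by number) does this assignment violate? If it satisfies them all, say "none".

Yes — all constraints hold.

1) values 4 <= 12 <= 16 — satisfied.
2) 4 / 2 = 2, so 2 divides 4 — satisfied.
3) |16 - 4| = 12 — satisfied.
4) |4 - 16| = 12; 12 ≤ 13 — satisfied.
5) d + n = 4 + 16 = 20; 20 > 18 — satisfied.
6) h = 16, d = 4; 16 > 4 — satisfied.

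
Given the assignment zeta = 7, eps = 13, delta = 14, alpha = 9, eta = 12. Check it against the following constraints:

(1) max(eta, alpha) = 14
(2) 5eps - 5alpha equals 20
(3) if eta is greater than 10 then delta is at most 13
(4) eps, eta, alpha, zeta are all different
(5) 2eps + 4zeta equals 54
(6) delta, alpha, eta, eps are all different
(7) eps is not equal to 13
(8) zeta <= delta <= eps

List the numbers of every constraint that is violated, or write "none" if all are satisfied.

(1) max(12, 9) = 12, not 14  FAIL
(2) 5eps - 5alpha = 5(13) - 5(9) = 20  OK
(3) eta = 12 > 10, so we need delta ≤ 13; but delta = 14 > 13  FAIL
(4) values 13, 12, 9, 7 are pairwise distinct  OK
(5) 2eps + 4zeta = 2(13) + 4(7) = 54  OK
(6) values 14, 9, 12, 13 are pairwise distinct  OK
(7) eps = 13, but 13 is required to differ  FAIL
(8) values 7, 14, 13; delta = 14 is not <= eps = 13  FAIL

Constraints 1, 3, 7, and 8 do not hold.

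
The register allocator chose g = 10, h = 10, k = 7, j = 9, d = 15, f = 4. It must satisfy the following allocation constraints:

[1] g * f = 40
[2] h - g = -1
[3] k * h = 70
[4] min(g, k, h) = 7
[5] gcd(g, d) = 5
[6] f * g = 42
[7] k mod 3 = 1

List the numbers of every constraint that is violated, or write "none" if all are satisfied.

[1] g * f = 10 * 4 = 40  holds
[2] h - g = 10 - 10 = 0, not -1  fails
[3] k * h = 7 * 10 = 70  holds
[4] min(10, 7, 10) = 7  holds
[5] gcd(10, 15) = 5  holds
[6] f * g = 4 * 10 = 40, not 42  fails
[7] 7 mod 3 = 1  holds

Constraints 2, 6 do not hold.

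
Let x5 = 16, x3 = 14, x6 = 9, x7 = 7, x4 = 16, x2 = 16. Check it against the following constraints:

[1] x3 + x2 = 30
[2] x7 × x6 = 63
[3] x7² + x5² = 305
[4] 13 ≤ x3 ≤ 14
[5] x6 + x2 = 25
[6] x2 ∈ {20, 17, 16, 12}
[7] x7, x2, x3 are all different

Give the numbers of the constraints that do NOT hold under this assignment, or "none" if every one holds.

All constraints are satisfied.

[1] x3 + x2 = 14 + 16 = 30  true
[2] x7 × x6 = 7 × 9 = 63  true
[3] x7² + x5² = 7² + 16² = 49 + 256 = 305  true
[4] x3 = 14 lies in [13, 14]  true
[5] x6 + x2 = 9 + 16 = 25  true
[6] x2 = 16 is in {20, 17, 16, 12}  true
[7] values 7, 16, 14 are pairwise distinct  true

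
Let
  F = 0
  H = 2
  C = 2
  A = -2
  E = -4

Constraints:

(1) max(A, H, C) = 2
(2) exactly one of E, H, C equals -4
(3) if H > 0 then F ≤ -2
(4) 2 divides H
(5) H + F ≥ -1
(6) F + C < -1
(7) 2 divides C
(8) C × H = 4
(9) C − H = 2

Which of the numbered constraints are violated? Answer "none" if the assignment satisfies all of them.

The assignment fails constraints 3, 6, and 9.

(1) max(-2, 2, 2) = 2 — OK.
(2) E=-4, H=2, C=2; 1 of them equals -4 — OK.
(3) H = 2 > 0, so we need F ≤ -2; but F = 0 > -2 — violated.
(4) 2 / 2 = 1, so 2 divides 2 — OK.
(5) H + F = 2 + 0 = 2; 2 ≥ -1 — OK.
(6) F + C = 0 + 2 = 2; 2 ≥ -1, bound -1 not met — violated.
(7) 2 / 2 = 1, so 2 divides 2 — OK.
(8) C × H = 2 × 2 = 4 — OK.
(9) C − H = 2 − 2 = 0, not 2 — violated.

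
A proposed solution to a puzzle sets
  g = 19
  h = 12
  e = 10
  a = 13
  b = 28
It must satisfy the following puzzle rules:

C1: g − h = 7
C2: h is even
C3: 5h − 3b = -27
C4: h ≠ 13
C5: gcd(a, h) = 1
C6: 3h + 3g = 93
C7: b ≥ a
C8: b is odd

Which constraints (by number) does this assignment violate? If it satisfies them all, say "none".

C1: g − h = 19 − 12 = 7 — holds.
C2: h = 12 is even — holds.
C3: 5h − 3b = 5(12) − 3(28) = -24, not -27 — fails.
C4: h = 12, and 12 ≠ 13 — holds.
C5: gcd(13, 12) = 1 — holds.
C6: 3h + 3g = 3(12) + 3(19) = 93 — holds.
C7: b = 28, a = 13; 28 ≥ 13 — holds.
C8: b = 28 is even — fails.

Constraints 3 and 8 are violated.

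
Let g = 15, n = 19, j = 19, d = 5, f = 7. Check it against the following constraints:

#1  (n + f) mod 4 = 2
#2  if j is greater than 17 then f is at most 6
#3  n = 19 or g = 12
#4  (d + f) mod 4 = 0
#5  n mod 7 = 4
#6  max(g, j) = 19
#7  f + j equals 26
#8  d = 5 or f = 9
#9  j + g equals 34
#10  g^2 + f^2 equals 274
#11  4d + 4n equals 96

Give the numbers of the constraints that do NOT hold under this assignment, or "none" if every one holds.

#1 n + f = 26; 26 mod 4 = 2  holds
#2 j = 19 > 17, so we need f ≤ 6; but f = 7 > 6  fails
#3 n = 19 = 19 (first disjunct)  holds
#4 d + f = 12; 12 mod 4 = 0  holds
#5 19 mod 7 = 5, not 4  fails
#6 max(15, 19) = 19  holds
#7 f + j = 7 + 19 = 26  holds
#8 d = 5 = 5 (first disjunct)  holds
#9 j + g = 19 + 15 = 34  holds
#10 g^2 + f^2 = 15^2 + 7^2 = 225 + 49 = 274  holds
#11 4d + 4n = 4(5) + 4(19) = 96  holds

Violated: 2 and 5.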